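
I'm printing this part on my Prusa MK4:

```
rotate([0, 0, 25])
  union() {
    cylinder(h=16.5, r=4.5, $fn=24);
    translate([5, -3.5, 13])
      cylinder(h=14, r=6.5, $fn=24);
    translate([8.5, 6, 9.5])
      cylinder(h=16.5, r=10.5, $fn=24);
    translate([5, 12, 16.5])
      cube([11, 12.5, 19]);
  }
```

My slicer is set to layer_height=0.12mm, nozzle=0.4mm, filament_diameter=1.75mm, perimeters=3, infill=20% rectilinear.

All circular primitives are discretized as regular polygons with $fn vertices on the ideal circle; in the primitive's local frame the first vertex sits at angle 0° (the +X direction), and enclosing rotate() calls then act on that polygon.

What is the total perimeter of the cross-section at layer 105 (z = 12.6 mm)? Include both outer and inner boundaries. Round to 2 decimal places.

72.66 mm

At z = 12.6 mm: the r=4.5 cylinder gives a regular 24-gon of circumradius 4.5 (constant along its height) (perimeter = 2·24·4.500·sin(180°/24) = 28.19 mm); the cylinder at (5, -3.5) does not reach this height (z outside [13, 27]); the r=10.5 cylinder at (8.5, 6) contributes a regular 24-gon of circumradius 10.5 (perimeter = 2·24·10.500·sin(180°/24) = 65.79 mm); the cube at (5, 12) does not reach this height (z outside [16.5, 35.5]); Merging all regions: the regions partially overlap (shared area 28.90 mm²), so the edge portions inside another operand are dropped and the merged outline is re-measured after clipping — boundary = 72.66 mm; (rotated 25° about Z; rotation is an isometry so areas/perimeters/island counts are preserved). Overall, the cross-section is a single solid region. Total boundary length (outer) = 72.66 mm.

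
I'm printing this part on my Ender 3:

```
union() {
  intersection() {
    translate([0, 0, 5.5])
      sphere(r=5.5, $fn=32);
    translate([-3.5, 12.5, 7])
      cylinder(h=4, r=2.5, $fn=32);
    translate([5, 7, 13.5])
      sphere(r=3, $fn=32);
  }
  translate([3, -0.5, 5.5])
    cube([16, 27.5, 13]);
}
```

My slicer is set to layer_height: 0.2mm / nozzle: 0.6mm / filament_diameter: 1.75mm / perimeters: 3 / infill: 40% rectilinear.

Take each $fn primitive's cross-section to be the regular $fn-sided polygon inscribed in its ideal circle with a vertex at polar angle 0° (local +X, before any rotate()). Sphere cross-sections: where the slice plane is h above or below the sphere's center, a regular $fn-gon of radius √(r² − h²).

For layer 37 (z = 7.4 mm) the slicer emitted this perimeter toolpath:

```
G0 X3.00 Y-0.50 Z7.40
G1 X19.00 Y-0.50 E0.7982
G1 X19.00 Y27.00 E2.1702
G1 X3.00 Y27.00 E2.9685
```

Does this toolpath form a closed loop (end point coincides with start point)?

no

Start point (G0): (3.00, -0.50). End point (last G1): the path does not return to the start — open.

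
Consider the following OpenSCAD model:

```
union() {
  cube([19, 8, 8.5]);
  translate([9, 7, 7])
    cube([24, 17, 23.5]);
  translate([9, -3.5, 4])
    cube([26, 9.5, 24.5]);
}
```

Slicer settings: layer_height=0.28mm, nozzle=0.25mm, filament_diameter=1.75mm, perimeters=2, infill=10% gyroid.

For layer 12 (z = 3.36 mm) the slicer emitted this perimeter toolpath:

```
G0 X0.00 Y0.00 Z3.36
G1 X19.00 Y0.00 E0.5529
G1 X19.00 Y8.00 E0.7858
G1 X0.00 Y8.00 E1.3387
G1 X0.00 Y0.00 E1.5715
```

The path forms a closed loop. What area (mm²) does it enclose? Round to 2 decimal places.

Apply the shoelace formula to the sequence of (X, Y) vertices; enclosed area = 152.00 mm².

152.00 mm²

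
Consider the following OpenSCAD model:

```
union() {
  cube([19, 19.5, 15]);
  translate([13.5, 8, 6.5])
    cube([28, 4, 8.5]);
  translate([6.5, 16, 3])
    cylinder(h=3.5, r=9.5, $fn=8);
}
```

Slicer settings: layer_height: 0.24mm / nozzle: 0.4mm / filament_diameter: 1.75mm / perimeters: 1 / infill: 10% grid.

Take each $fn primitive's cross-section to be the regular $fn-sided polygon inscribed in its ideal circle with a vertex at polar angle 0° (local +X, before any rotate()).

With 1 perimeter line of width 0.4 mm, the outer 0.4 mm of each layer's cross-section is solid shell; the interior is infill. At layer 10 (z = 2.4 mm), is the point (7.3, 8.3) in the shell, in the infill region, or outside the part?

infill

At z = 2.4 mm: the cube is present — its section is the full 19×19.5 rectangle; the cube at (13.5, 8) does not reach this height (z outside [6.5, 15]); the cylinder at (6.5, 16) is absent (z outside [3, 6.5]); Taking the union: only the 19×19.5 cube is present, so the union is just that shape — 1 connected region. Overall, the cross-section is a single solid region. The nearest boundary edge runs (0.00, 19.50)→(0.00, 0.00); distance from the point to it = 7.30 mm. The point is inside the cross-section and 7.30 mm from the nearest boundary — more than the 0.4 mm shell width (1 × 0.4), so it's in the infill interior.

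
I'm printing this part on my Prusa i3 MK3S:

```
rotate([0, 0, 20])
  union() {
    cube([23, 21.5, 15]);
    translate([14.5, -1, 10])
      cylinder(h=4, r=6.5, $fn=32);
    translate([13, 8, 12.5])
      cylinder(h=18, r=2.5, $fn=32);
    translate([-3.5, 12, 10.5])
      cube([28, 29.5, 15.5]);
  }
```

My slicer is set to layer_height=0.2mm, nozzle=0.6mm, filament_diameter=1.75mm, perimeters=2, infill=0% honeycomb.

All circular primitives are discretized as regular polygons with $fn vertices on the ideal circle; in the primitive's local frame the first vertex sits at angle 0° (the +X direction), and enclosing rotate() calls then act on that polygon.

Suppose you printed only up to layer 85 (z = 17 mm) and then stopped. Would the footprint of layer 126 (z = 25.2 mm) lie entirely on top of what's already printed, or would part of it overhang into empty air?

Compare the two slices. At z = 17: the cube is not intersected at this z (z outside [0, 15]); the cylinder at (14.5, -1) does not reach this height (z outside [10, 14]); the cylinder at (13, 8): section is a regular 32-gon, circumradius r=2.5 (area = (32/2)·2.500²·sin(360°/32) = 19.51 mm²); the cube at (-3.5, 12) is present — its section is the full 28×29.5 rectangle (area 826.00 mm²); Taking the union: the 2 present regions are separate (no shared area or edge), so areas and boundary lengths simply add and each stays a separate island — area = 845.51 mm²; (whole slice rotated 20° about Z — lengths, areas and connectivity unchanged). At z = 25.2: the cube does not reach this height (z outside [0, 15]); the cylinder at (14.5, -1) does not reach this height (z outside [10, 14]); the r=2.5 cylinder at (13, 8) contributes a regular 32-gon of circumradius 2.5 (area = (32/2)·2.500²·sin(360°/32) = 19.51 mm²); the cube at (-3.5, 12) (footprint 28×29.5) is included at this height (area 826.00 mm²); Combining (union): the 2 present regions are separate (no shared area or edge), so areas and boundary lengths simply add and each stays a separate island — area = 845.51 mm²; (whole slice rotated 20° about Z — lengths, areas and connectivity unchanged). Checking containment: the cross-section at z = 25.2 is a subset of the cross-section at z = 17.

entirely on top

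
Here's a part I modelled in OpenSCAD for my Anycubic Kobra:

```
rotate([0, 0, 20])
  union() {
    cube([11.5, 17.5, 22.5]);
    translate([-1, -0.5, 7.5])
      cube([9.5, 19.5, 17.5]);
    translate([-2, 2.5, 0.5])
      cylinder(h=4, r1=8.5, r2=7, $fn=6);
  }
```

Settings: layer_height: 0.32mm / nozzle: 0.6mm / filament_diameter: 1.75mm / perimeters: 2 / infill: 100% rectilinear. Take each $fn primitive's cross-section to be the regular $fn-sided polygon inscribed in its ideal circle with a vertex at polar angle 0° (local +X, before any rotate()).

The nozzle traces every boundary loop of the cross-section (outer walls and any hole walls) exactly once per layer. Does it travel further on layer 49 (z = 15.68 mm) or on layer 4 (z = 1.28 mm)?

layer 4 (z = 1.28 mm)

Layer 49 (z = 15.68): the cube (footprint 11.5×17.5) is included at this height (perimeter 58.00 mm); the cube at (-1, -0.5) (footprint 9.5×19.5) is included at this height (perimeter 58.00 mm); the cone at (-2, 2.5) is absent (z outside [0.5, 4.5]); Taking the union: the regions partially overlap (shared area 148.75 mm²), so the edge portions inside another operand are dropped and the merged outline is re-measured after clipping — boundary = 64.00 mm; (rotated 20° about Z; rotation is an isometry so areas/perimeters/island counts are preserved). So its perimeter = 64.00 mm. Layer 4 (z = 1.28): the 11.5×17.5 cube contributes its full rectangle (perimeter 58.00 mm); the cube at (-1, -0.5) does not reach this height (z outside [7.5, 25]); the cone at (-2, 2.5) (r1=8.5→r2=7) has section circumradius 8.207 here — a regular 6-gon (perimeter = 2·6·8.207·sin(180°/6) = 49.24 mm); Merging all regions: the regions partially overlap (shared area 43.25 mm²), so the edge portions inside another operand are dropped and the merged outline is re-measured after clipping — boundary = 79.67 mm; (whole slice rotated 20° about Z — lengths, areas and connectivity unchanged). So its perimeter = 79.67 mm. Layer 4 is larger (79.67 vs 64.00 mm).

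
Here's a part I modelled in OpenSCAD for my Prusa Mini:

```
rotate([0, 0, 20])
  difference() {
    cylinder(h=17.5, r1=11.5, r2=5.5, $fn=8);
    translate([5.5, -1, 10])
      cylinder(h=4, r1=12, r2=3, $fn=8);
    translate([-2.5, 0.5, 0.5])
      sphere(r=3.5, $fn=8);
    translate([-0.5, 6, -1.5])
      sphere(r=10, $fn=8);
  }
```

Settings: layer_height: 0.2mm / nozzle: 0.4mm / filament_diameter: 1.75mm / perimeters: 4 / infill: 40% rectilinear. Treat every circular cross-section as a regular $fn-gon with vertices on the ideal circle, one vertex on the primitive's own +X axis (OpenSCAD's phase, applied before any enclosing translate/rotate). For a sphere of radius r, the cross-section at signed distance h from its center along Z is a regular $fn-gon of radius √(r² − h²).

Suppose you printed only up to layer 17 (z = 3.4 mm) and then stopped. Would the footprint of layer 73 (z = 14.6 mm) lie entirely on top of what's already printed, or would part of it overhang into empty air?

Compare the two slices. At z = 3.4: the cone (r1=11.5→r2=5.5) has section circumradius 10.334 here — a regular 8-gon (area = (8/2)·10.334²·sin(360°/8) = 302.07 mm²); the cone at (5.5, -1) is not intersected at this z (z outside [10, 14]); the r=3.5 sphere at (-2.5, 0.5) slices to a regular 8-gon of circumradius 1.960 (√(r²−h²) with h=2.9 from center) (area = (8/2)·1.960²·sin(360°/8) = 10.86 mm²); the r=10 sphere at (-0.5, 6) slices to a regular 8-gon of circumradius 8.717 (√(r²−h²) with h=4.9 from center) (area = (8/2)·8.717²·sin(360°/8) = 214.93 mm²); Taking the first minus the rest: starting from the cone (302.07 mm²), the r=3.5 sphere at (-2.5, 0.5) lies wholly inside it (removes its full 10.86 mm² and its 12.00 mm outline becomes a hole wall); the r=10 sphere at (-0.5, 6) partially overlaps it — only the 137.33 mm² overlap (of its 214.93 mm²) is removed, clipping the outline — area = 153.88 mm²; (whole slice rotated 20° about Z — lengths, areas and connectivity unchanged). At z = 14.6: the cone (r1=11.5→r2=5.5) has section circumradius 6.494 here — a regular 8-gon (area = (8/2)·6.494²·sin(360°/8) = 119.29 mm²); the cone at (5.5, -1) is not intersected at this z (z outside [10, 14]); the sphere at (-2.5, 0.5) is absent (|z−center|=14.100 > r=3.5); the sphere at (-0.5, 6) does not reach this height (|z−center|=16.100 > r=10); After the difference (first − rest): none of the subtracted shapes is present at this height, so the cone is unchanged — area = 119.29 mm²; (rotated 20° about Z; rotation is an isometry so areas/perimeters/island counts are preserved). Checking containment: at z = 14.6 the cross-section extends beyond the z = 3.4 cross-section by about 77.01 mm².

part overhangs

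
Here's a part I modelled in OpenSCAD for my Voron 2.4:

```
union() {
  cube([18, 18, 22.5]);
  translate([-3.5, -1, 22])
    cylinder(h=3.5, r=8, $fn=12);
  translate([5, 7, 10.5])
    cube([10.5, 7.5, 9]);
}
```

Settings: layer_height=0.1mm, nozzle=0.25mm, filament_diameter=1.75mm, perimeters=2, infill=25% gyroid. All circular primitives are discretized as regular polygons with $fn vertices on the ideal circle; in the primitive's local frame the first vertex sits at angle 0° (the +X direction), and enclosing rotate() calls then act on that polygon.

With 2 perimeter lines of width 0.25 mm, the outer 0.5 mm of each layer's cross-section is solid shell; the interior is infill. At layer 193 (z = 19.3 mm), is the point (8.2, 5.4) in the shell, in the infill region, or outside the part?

At z = 19.3 mm: the cube is present — its section is the full 18×18 rectangle; the cylinder at (-3.5, -1) is not intersected at this z (z outside [22, 25.5]); the 10.5×7.5 cube at (5, 7) contributes its full rectangle; Merging all regions: the 10.5×7.5 cube at (5, 7) lies entirely inside the 18×18 cube, so the union is just the 18×18 cube — 1 connected region. Overall, the cross-section is a single solid region. The nearest boundary edge runs (18.00, 0.00)→(0.00, 0.00); distance from the point to it = 5.40 mm. The point is inside the cross-section and 5.40 mm from the nearest boundary — more than the 0.5 mm shell width (2 × 0.25), so it's in the infill interior.

infill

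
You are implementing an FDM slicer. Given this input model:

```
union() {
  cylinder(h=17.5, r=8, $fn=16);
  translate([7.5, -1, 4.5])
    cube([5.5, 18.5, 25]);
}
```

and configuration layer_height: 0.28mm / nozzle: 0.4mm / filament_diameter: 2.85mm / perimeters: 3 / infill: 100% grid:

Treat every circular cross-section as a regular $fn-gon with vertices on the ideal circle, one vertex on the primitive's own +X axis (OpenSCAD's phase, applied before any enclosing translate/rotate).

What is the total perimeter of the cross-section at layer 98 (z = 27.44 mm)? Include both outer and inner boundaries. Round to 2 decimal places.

At z = 27.44 mm: the cylinder is absent (z outside [0, 17.5]); the 5.5×18.5 cube at (7.5, -1) contributes its full rectangle (perimeter 48.00 mm); Merging all regions: only the 5.5×18.5 cube at (7.5, -1) is present, so the union is just that shape — boundary = 48.00 mm. Overall, the cross-section is a single solid region. Total boundary length (outer) = 48.00 mm.

48.00 mm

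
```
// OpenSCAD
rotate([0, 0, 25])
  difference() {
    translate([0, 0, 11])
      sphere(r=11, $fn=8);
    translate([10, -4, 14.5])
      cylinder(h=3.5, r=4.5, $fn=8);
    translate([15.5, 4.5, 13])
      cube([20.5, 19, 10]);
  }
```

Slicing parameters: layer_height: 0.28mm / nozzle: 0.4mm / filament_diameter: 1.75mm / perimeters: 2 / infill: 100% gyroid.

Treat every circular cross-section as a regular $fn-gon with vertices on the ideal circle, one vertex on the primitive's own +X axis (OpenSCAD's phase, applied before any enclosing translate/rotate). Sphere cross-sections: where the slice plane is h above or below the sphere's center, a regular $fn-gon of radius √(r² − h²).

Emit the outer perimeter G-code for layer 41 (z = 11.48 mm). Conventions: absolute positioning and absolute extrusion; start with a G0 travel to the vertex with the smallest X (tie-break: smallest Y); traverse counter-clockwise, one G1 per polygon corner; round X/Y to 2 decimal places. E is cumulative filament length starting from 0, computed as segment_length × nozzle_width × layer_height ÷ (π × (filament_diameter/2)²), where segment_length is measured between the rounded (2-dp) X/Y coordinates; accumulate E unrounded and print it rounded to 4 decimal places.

G0 X-10.33 Y3.76 Z11.48
G1 X-9.96 Y-4.64 E0.3915
G1 X-3.76 Y-10.33 E0.7834
G1 X4.64 Y-9.96 E1.1749
G1 X10.33 Y-3.76 E1.5667
G1 X9.96 Y4.64 E1.9583
G1 X3.76 Y10.33 E2.3501
G1 X-4.64 Y9.96 E2.7416
G1 X-10.33 Y3.76 E3.1335

At z = 11.48 mm: the r=11 sphere contributes a regular 8-gon of circumradius √(11²−0.48²) = 10.990; the cylinder at (10, -4) is not intersected at this z (z outside [14.5, 18]); the cube at (15.5, 4.5) does not reach this height (z outside [13, 23]); Subtracting the remaining from the first: none of the subtracted shapes is present at this height, so the r=11 sphere is unchanged — 1 connected region; (whole slice rotated 25° about Z — lengths, areas and connectivity unchanged). The outline is a single polygon with 8 vertices. Extrusion per mm of travel: 0.4 × 0.28 / (π × 0.875²) = 0.046564. Accumulating E over each segment gives final E = 3.1335.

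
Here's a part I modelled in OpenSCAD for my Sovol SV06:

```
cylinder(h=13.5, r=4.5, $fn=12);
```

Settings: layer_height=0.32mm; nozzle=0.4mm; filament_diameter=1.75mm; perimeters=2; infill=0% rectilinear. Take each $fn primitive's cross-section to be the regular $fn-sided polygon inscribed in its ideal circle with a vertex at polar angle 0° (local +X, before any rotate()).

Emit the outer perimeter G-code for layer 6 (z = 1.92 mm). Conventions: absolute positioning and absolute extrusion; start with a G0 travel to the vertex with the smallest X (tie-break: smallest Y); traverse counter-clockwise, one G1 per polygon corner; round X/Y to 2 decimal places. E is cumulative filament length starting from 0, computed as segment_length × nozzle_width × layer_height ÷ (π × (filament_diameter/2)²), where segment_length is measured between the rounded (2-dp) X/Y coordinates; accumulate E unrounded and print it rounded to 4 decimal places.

At z = 1.92 mm: the r=4.5 cylinder gives a regular 12-gon of circumradius 4.5 (constant along its height). The outline is a single polygon with 12 vertices. Extrusion per mm of travel: 0.4 × 0.32 / (π × 0.875²) = 0.053216. Accumulating E over each segment gives final E = 1.4881.

G0 X-4.50 Y0.00 Z1.92
G1 X-3.90 Y-2.25 E0.1239
G1 X-2.25 Y-3.90 E0.2481
G1 X0.00 Y-4.50 E0.3720
G1 X2.25 Y-3.90 E0.4959
G1 X3.90 Y-2.25 E0.6201
G1 X4.50 Y0.00 E0.7440
G1 X3.90 Y2.25 E0.8680
G1 X2.25 Y3.90 E0.9921
G1 X0.00 Y4.50 E1.1161
G1 X-2.25 Y3.90 E1.2400
G1 X-3.90 Y2.25 E1.3642
G1 X-4.50 Y0.00 E1.4881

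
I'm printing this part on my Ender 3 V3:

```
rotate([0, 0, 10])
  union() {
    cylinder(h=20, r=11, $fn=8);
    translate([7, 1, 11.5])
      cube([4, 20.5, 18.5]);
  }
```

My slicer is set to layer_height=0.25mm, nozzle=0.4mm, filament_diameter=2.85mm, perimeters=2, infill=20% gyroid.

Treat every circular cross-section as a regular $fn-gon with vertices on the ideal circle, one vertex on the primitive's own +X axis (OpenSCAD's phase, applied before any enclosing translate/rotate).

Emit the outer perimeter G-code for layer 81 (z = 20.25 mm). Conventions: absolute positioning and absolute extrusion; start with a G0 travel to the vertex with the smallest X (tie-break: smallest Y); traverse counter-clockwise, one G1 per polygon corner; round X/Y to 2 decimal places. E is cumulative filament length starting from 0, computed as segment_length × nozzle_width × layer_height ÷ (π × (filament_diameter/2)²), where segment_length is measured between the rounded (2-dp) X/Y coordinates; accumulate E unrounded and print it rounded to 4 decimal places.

G0 X3.16 Y22.39 Z20.25
G1 X6.72 Y2.20 E0.3214
G1 X10.66 Y2.89 E0.3841
G1 X7.10 Y23.08 E0.7054
G1 X3.16 Y22.39 E0.7681

At z = 20.25 mm: the cylinder is absent (z outside [0, 20]); the cube at (7, 1) (footprint 4×20.5) is included at this height; Taking the union: only the 4×20.5 cube at (7, 1) is present, so the union is just that shape — 1 connected region; (rotated 10° about Z; rotation is an isometry so areas/perimeters/island counts are preserved). The outline is a single polygon with 4 vertices. Extrusion per mm of travel: 0.4 × 0.25 / (π × 1.425²) = 0.015675. Accumulating E over each segment gives final E = 0.7681.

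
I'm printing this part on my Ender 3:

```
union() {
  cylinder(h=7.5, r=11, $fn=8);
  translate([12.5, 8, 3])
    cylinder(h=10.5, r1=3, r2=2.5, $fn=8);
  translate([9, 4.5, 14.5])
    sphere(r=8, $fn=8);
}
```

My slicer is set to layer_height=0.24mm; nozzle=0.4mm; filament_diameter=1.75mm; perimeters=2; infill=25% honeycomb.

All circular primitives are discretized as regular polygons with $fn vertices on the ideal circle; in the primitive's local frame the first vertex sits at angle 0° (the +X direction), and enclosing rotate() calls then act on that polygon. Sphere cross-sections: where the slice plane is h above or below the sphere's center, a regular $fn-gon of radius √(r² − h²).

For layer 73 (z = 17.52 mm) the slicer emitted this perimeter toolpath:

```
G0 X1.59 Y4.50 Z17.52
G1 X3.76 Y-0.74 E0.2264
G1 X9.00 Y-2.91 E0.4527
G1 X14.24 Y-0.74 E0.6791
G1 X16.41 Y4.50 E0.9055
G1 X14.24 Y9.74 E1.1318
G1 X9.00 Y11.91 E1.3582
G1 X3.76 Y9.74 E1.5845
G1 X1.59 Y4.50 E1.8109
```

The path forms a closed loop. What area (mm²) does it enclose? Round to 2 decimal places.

Apply the shoelace formula to the sequence of (X, Y) vertices; enclosed area = 155.31 mm².

155.31 mm²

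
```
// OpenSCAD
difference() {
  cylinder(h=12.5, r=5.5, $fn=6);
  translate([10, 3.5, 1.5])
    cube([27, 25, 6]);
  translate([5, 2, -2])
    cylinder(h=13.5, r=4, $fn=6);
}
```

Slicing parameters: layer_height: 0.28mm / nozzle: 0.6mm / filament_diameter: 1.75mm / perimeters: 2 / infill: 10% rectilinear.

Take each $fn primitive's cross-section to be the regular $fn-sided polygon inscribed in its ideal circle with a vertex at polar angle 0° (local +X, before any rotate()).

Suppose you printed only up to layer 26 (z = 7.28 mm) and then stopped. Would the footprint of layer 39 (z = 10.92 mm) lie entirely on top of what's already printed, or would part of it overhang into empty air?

entirely on top

Compare the two slices. At z = 7.28: the r=5.5 cylinder contributes a regular 6-gon of circumradius 5.5 (area = (6/2)·5.500²·sin(360°/6) = 78.59 mm²); the 27×25 cube at (10, 3.5) contributes its full rectangle (area 675.00 mm²); the r=4 cylinder at (5, 2) gives a regular 6-gon of circumradius 4 (constant along its height) (area = (6/2)·4.000²·sin(360°/6) = 41.57 mm²); Taking the first minus the rest: starting from the r=5.5 cylinder (78.59 mm²), the 27×25 cube at (10, 3.5) misses the remaining region (no effect); the r=4 cylinder at (5, 2) partially overlaps it — only the 15.19 mm² overlap (of its 41.57 mm²) is removed, clipping the outline — area = 63.41 mm². At z = 10.92: the r=5.5 cylinder contributes a regular 6-gon of circumradius 5.5 (area = (6/2)·5.500²·sin(360°/6) = 78.59 mm²); the cube at (10, 3.5) is absent (z outside [1.5, 7.5]); the r=4 cylinder at (5, 2) gives a regular 6-gon of circumradius 4 (constant along its height) (area = (6/2)·4.000²·sin(360°/6) = 41.57 mm²); After the difference (first − rest): starting from the r=5.5 cylinder (78.59 mm²), the r=4 cylinder at (5, 2) partially overlaps it — only the 15.19 mm² overlap (of its 41.57 mm²) is removed, clipping the outline — area = 63.41 mm². Checking containment: the cross-section at z = 10.92 is a subset of the cross-section at z = 7.28.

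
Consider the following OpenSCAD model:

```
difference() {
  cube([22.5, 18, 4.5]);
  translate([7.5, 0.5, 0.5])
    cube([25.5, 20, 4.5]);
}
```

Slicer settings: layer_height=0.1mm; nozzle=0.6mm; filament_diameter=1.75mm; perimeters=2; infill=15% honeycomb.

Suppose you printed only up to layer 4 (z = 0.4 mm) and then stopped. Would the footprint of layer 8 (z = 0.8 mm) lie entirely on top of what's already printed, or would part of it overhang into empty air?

Compare the two slices. At z = 0.4: the cube (footprint 22.5×18) is included at this height (area 405.00 mm²); the cube at (7.5, 0.5) is not intersected at this z (z outside [0.5, 5]); After the difference (first − rest): none of the subtracted shapes is present at this height, so the 22.5×18 cube is unchanged — area = 405.00 mm². At z = 0.8: the cube is present — its section is the full 22.5×18 rectangle (area 405.00 mm²); the cube at (7.5, 0.5) is present — its section is the full 25.5×20 rectangle (area 510.00 mm²); Subtracting the remaining from the first: starting from the 22.5×18 cube (405.00 mm²), the 25.5×20 cube at (7.5, 0.5) partially overlaps it — only the 262.50 mm² overlap (of its 510.00 mm²) is removed, clipping the outline — area = 142.50 mm². Checking containment: the cross-section at z = 0.8 is a subset of the cross-section at z = 0.4.

entirely on top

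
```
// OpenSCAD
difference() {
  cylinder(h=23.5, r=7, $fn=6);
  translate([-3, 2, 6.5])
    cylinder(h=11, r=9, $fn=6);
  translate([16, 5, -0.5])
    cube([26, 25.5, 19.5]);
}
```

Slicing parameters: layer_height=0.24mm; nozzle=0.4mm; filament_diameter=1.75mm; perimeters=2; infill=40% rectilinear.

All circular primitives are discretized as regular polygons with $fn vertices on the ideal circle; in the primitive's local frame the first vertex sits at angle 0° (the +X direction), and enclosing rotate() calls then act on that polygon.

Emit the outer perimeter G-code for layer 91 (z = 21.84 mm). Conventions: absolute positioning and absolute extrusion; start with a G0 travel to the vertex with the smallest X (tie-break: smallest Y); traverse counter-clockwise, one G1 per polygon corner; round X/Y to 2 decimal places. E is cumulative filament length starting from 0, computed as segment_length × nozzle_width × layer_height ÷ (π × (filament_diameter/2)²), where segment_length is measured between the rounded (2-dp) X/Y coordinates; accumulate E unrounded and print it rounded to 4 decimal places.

At z = 21.84 mm: the cylinder: section is a regular 6-gon, circumradius r=7; the cylinder at (-3, 2) does not reach this height (z outside [6.5, 17.5]); the cube at (16, 5) is not intersected at this z (z outside [-0.5, 19]); Taking the first minus the rest: none of the subtracted shapes is present at this height, so the r=7 cylinder is unchanged — 1 connected region. The outline is a single polygon with 6 vertices. Extrusion per mm of travel: 0.4 × 0.24 / (π × 0.875²) = 0.039912. Accumulating E over each segment gives final E = 1.6760.

G0 X-7.00 Y0.00 Z21.84
G1 X-3.50 Y-6.06 E0.2793
G1 X3.50 Y-6.06 E0.5587
G1 X7.00 Y0.00 E0.8380
G1 X3.50 Y6.06 E1.1173
G1 X-3.50 Y6.06 E1.3967
G1 X-7.00 Y0.00 E1.6760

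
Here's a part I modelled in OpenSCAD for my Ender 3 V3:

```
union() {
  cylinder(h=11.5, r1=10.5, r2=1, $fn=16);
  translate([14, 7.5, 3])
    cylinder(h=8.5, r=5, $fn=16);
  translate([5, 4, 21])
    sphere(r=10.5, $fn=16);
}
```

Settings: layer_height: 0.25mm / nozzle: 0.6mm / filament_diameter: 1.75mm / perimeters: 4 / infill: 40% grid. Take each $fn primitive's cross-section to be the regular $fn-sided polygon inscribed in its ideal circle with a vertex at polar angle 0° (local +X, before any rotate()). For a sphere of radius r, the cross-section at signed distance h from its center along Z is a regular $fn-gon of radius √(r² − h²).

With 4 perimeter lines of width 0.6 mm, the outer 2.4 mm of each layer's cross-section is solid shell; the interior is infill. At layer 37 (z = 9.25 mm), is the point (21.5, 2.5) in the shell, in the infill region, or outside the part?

outside

At z = 9.25 mm: the cone: at t=0.804 of its height the radius interpolates to r₁+(r₂−r₁)t = 2.859, giving a regular 16-gon of that circumradius; the r=5 cylinder at (14, 7.5) gives a regular 16-gon of circumradius 5 (constant along its height); the sphere at (5, 4) does not reach this height (|z−center|=11.750 > r=10.5); Merging all regions: the 2 present regions are separate (no shared area or edge), so areas and boundary lengths simply add and each stays a separate island — 2 connected regions. Overall, the cross-section has 2 separate islands. The nearest boundary edge runs (18.62, 5.59)→(17.54, 3.96); distance from the point to it = 4.11 mm. The point is not inside any of the regions above, so it lies outside the cross-section (4.11 mm from the nearest boundary).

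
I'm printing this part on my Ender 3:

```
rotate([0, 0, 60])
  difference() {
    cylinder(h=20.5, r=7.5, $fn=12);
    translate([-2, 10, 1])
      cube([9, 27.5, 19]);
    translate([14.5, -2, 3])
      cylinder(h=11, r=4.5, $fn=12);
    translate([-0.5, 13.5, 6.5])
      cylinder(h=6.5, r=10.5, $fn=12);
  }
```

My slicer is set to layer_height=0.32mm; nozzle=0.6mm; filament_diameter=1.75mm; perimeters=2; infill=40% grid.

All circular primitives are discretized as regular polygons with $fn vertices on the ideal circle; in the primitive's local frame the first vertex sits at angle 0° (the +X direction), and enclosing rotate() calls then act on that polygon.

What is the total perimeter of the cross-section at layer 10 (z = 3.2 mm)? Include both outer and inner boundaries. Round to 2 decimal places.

At z = 3.2 mm: the r=7.5 cylinder gives a regular 12-gon of circumradius 7.5 (constant along its height) (perimeter = 2·12·7.500·sin(180°/12) = 46.59 mm); the cube at (-2, 10) (footprint 9×27.5) is included at this height (perimeter 73.00 mm); the r=4.5 cylinder at (14.5, -2) contributes a regular 12-gon of circumradius 4.5 (perimeter = 2·12·4.500·sin(180°/12) = 27.95 mm); the cylinder at (-0.5, 13.5) is absent (z outside [6.5, 13]); After the difference (first − rest): starting from the r=7.5 cylinder, the 9×27.5 cube at (-2, 10) misses the remaining region (no effect); the r=4.5 cylinder at (14.5, -2) misses the remaining region (no effect) — boundary = 46.59 mm; (whole slice rotated 60° about Z — lengths, areas and connectivity unchanged). Overall, the cross-section is a single solid region. Total boundary length (outer) = 46.59 mm.

46.59 mm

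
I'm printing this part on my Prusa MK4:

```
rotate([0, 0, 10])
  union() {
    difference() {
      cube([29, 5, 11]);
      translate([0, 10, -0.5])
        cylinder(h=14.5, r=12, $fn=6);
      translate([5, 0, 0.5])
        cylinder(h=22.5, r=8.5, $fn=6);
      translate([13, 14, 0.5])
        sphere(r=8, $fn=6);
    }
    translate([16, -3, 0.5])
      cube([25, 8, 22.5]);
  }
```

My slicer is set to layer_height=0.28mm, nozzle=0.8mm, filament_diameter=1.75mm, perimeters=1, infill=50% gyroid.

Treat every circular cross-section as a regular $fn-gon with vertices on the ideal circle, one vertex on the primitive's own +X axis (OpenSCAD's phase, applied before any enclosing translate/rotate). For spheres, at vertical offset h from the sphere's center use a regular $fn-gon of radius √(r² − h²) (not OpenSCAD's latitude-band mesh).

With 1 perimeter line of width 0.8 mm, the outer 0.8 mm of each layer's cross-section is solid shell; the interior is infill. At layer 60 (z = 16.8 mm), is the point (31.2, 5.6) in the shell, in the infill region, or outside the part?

infill

At z = 16.8 mm: the cube does not reach this height (z outside [0, 11]); the cylinder at (0, 10) does not reach this height (z outside [-0.5, 14]); the cylinder at (5, 0): section is a regular 6-gon, circumradius r=8.5; the sphere at (13, 14) is absent (|z−center|=16.300 > r=8); After the difference (first − rest): the first operand is absent here, so nothing remains; the cube at (16, -3) (footprint 25×8) is included at this height; Combining (union): only the 25×8 cube at (16, -3) is present, so the union is just that shape — 1 connected region; (whole slice rotated 10° about Z — lengths, areas and connectivity unchanged). Overall, the cross-section is a single solid region. Undo the 10° rotation: the query point maps to (31.698, 0.097) in the un-rotated model frame. The nearest boundary edge runs (16.00, -3.00)→(41.00, -3.00); distance from the point to it = 3.10 mm. The point is inside the cross-section and 3.10 mm from the nearest boundary — more than the 0.8 mm shell width (1 × 0.8), so it's in the infill interior.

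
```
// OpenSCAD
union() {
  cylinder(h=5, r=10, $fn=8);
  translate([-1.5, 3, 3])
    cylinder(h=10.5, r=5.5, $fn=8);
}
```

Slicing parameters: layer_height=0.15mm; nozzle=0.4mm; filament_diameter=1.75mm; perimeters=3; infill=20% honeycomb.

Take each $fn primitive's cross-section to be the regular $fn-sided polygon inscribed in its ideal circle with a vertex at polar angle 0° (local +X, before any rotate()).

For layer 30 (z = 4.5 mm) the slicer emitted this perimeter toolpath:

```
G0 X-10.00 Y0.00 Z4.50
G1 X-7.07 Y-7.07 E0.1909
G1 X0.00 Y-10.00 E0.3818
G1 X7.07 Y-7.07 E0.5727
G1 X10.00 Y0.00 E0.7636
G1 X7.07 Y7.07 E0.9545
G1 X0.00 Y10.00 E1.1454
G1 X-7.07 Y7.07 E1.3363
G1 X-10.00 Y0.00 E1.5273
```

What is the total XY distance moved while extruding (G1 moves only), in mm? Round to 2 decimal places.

61.22 mm

Sum the Euclidean lengths of each G1 segment: total = 61.22 mm.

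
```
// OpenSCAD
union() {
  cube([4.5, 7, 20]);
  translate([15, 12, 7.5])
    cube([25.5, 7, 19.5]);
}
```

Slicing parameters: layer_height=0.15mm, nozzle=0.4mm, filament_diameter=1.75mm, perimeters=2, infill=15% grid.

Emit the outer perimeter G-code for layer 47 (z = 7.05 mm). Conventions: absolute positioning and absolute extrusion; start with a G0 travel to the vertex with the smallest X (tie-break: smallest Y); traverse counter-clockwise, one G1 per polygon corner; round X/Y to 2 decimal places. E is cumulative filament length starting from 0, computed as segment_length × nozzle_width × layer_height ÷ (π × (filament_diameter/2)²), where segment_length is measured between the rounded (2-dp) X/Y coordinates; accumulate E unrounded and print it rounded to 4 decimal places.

G0 X0.00 Y0.00 Z7.05
G1 X4.50 Y0.00 E0.1123
G1 X4.50 Y7.00 E0.2869
G1 X0.00 Y7.00 E0.3991
G1 X0.00 Y0.00 E0.5737

At z = 7.05 mm: the cube (footprint 4.5×7) is included at this height; the cube at (15, 12) is not intersected at this z (z outside [7.5, 27]); Taking the union: only the 4.5×7 cube is present, so the union is just that shape — 1 connected region. The outline is a single polygon with 4 vertices. Extrusion per mm of travel: 0.4 × 0.15 / (π × 0.875²) = 0.024945. Accumulating E over each segment gives final E = 0.5737.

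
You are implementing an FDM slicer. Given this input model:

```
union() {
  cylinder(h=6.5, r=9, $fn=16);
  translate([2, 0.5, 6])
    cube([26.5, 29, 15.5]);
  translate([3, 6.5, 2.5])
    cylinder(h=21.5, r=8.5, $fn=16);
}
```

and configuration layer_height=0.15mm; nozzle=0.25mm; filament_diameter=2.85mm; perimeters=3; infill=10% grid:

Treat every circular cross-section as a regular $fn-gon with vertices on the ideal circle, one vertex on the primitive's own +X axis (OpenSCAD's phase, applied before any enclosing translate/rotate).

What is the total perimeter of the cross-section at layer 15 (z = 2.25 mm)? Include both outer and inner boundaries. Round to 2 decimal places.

56.19 mm

At z = 2.25 mm: the cylinder: section is a regular 16-gon, circumradius r=9 (perimeter = 2·16·9.000·sin(180°/16) = 56.19 mm); the cube at (2, 0.5) is not intersected at this z (z outside [6, 21.5]); the cylinder at (3, 6.5) is not intersected at this z (z outside [2.5, 24]); Taking the union: only the r=9 cylinder is present, so the union is just that shape — boundary = 56.19 mm. Overall, the cross-section is a single solid region. Total boundary length (outer) = 56.19 mm.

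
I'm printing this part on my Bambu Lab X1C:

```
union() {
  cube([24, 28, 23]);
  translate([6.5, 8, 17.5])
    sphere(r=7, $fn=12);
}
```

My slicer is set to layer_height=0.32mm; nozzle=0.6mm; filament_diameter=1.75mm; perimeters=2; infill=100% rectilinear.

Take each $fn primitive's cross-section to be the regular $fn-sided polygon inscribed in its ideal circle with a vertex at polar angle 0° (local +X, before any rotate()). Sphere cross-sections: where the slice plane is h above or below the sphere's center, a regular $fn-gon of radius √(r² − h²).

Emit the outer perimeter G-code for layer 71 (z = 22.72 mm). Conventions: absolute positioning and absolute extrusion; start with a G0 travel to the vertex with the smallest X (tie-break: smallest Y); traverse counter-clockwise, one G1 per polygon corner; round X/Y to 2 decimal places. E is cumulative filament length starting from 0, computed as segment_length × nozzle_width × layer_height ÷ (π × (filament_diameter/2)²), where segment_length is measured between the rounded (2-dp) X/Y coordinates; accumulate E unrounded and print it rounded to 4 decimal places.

G0 X0.00 Y0.00 Z22.72
G1 X24.00 Y0.00 E1.9158
G1 X24.00 Y28.00 E4.1509
G1 X0.00 Y28.00 E6.0666
G1 X0.00 Y0.00 E8.3017

At z = 22.72 mm: the cube is present — its section is the full 24×28 rectangle; the sphere at (6.5, 8): section is a regular 12-gon, circumradius = √(r²−h²) = √(7²−5.22²) = 4.664; Combining (union): the r=7 sphere at (6.5, 8) lies entirely inside the 24×28 cube, so the union is just the 24×28 cube — 1 connected region. The outline is a single polygon with 4 vertices. Extrusion per mm of travel: 0.6 × 0.32 / (π × 0.875²) = 0.079824. Accumulating E over each segment gives final E = 8.3017.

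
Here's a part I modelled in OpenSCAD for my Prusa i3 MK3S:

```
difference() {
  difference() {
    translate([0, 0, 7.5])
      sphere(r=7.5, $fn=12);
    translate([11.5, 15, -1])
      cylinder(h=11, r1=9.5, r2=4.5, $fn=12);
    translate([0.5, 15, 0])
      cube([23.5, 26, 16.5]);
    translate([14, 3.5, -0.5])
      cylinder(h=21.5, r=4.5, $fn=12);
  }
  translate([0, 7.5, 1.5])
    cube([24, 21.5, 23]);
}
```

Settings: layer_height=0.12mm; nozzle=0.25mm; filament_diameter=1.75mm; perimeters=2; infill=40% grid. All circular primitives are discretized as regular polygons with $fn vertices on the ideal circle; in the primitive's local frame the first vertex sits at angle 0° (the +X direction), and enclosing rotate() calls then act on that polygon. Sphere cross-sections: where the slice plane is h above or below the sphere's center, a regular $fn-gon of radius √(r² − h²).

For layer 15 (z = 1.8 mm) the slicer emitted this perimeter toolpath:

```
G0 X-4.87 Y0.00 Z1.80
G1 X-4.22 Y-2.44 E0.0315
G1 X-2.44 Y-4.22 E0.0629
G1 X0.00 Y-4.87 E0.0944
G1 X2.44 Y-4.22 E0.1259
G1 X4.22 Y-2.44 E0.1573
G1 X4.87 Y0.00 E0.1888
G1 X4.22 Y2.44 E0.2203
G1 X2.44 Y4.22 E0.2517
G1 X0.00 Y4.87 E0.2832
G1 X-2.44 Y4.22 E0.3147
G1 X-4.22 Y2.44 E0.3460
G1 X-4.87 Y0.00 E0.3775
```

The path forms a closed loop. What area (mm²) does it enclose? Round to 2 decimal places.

71.24 mm²

Apply the shoelace formula to the sequence of (X, Y) vertices; enclosed area = 71.24 mm².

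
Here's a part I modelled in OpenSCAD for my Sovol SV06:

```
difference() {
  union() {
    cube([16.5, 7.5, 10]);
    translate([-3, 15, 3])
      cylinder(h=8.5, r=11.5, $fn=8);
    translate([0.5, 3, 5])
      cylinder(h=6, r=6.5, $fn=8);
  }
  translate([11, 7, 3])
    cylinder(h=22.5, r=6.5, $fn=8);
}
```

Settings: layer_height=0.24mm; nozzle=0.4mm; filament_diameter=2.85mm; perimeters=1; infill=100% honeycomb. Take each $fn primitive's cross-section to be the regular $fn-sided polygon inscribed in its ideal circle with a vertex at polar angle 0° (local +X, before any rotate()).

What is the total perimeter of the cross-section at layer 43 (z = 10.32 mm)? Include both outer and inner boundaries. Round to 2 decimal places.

At z = 10.32 mm: the cube is not intersected at this z (z outside [0, 10]); the cylinder at (-3, 15): section is a regular 8-gon, circumradius r=11.5 (perimeter = 2·8·11.500·sin(180°/8) = 70.41 mm); the r=6.5 cylinder at (0.5, 3) contributes a regular 8-gon of circumradius 6.5 (perimeter = 2·8·6.500·sin(180°/8) = 39.80 mm); Merging all regions: the regions partially overlap (shared area 34.99 mm²), so the edge portions inside another operand are dropped and the merged outline is re-measured after clipping — boundary = 84.73 mm; the cylinder at (11, 7): section is a regular 8-gon, circumradius r=6.5 (perimeter = 2·8·6.500·sin(180°/8) = 39.80 mm); Subtracting the remaining from the first: starting from the result so far, the r=6.5 cylinder at (11, 7) partially overlaps it — only the 7.04 mm² overlap (of its 119.50 mm²) is removed, clipping the outline — boundary = 85.44 mm. Overall, the cross-section is a single solid region. Total boundary length (outer) = 85.44 mm.

85.44 mm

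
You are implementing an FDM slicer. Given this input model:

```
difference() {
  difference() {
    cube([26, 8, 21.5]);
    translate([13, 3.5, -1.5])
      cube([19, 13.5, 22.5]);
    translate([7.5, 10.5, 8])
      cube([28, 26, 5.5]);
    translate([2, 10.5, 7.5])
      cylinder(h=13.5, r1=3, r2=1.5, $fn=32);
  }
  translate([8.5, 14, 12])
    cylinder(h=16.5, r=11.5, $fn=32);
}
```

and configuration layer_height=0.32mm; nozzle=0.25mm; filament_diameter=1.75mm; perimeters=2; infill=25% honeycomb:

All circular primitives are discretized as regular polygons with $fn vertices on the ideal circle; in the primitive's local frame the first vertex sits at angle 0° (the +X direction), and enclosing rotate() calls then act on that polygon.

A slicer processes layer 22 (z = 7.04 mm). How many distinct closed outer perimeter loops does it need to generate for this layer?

1

At z = 7.04 mm: the cube (footprint 26×8) is included at this height; the cube at (13, 3.5) (footprint 19×13.5) is included at this height; the cube at (7.5, 10.5) does not reach this height (z outside [8, 13.5]); the cone at (2, 10.5) does not reach this height (z outside [7.5, 21]); Subtracting the remaining from the first: starting from the 26×8 cube, the 19×13.5 cube at (13, 3.5) partially overlaps it — only the 58.50 mm² overlap (of its 256.50 mm²) is removed, clipping the outline — 1 connected region; the cylinder at (8.5, 14) is absent (z outside [12, 28.5]); Subtracting the remaining from the first: none of the subtracted shapes is present at this height, so that combined region is unchanged — 1 connected region. The result has 1 disconnected region.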